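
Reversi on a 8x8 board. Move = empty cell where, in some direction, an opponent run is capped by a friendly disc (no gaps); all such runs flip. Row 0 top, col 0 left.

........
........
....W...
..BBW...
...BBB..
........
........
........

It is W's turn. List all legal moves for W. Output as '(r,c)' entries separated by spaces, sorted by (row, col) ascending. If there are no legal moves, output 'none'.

(2,1): no bracket -> illegal
(2,2): no bracket -> illegal
(2,3): no bracket -> illegal
(3,1): flips 2 -> legal
(3,5): no bracket -> illegal
(3,6): no bracket -> illegal
(4,1): no bracket -> illegal
(4,2): flips 1 -> legal
(4,6): no bracket -> illegal
(5,2): flips 1 -> legal
(5,3): no bracket -> illegal
(5,4): flips 1 -> legal
(5,5): no bracket -> illegal
(5,6): flips 1 -> legal

Answer: (3,1) (4,2) (5,2) (5,4) (5,6)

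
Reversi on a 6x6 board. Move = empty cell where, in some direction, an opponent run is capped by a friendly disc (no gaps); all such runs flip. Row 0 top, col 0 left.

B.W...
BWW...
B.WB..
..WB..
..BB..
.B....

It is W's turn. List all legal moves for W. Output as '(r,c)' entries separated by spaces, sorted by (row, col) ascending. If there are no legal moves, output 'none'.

(0,1): no bracket -> illegal
(1,3): no bracket -> illegal
(1,4): flips 1 -> legal
(2,1): no bracket -> illegal
(2,4): flips 1 -> legal
(3,0): no bracket -> illegal
(3,1): no bracket -> illegal
(3,4): flips 2 -> legal
(4,0): no bracket -> illegal
(4,1): no bracket -> illegal
(4,4): flips 1 -> legal
(5,0): no bracket -> illegal
(5,2): flips 1 -> legal
(5,3): no bracket -> illegal
(5,4): flips 1 -> legal

Answer: (1,4) (2,4) (3,4) (4,4) (5,2) (5,4)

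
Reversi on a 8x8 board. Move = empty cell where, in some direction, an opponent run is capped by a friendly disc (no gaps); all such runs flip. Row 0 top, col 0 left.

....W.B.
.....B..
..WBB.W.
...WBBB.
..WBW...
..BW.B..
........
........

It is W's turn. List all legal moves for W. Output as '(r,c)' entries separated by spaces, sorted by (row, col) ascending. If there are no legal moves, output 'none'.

(0,5): no bracket -> illegal
(0,7): no bracket -> illegal
(1,2): no bracket -> illegal
(1,3): flips 1 -> legal
(1,4): flips 2 -> legal
(1,6): no bracket -> illegal
(1,7): no bracket -> illegal
(2,5): flips 2 -> legal
(2,7): no bracket -> illegal
(3,2): no bracket -> illegal
(3,7): flips 3 -> legal
(4,1): no bracket -> illegal
(4,5): no bracket -> illegal
(4,6): flips 1 -> legal
(4,7): no bracket -> illegal
(5,1): flips 1 -> legal
(5,4): no bracket -> illegal
(5,6): no bracket -> illegal
(6,1): no bracket -> illegal
(6,2): flips 1 -> legal
(6,3): no bracket -> illegal
(6,4): no bracket -> illegal
(6,5): no bracket -> illegal
(6,6): flips 1 -> legal

Answer: (1,3) (1,4) (2,5) (3,7) (4,6) (5,1) (6,2) (6,6)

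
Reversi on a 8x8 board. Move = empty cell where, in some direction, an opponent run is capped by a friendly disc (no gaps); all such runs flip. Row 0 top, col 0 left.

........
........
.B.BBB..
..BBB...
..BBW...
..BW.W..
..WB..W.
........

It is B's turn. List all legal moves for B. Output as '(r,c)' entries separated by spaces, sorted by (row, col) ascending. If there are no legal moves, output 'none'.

(3,5): no bracket -> illegal
(4,5): flips 1 -> legal
(4,6): no bracket -> illegal
(5,1): no bracket -> illegal
(5,4): flips 2 -> legal
(5,6): no bracket -> illegal
(5,7): no bracket -> illegal
(6,1): flips 1 -> legal
(6,4): flips 1 -> legal
(6,5): no bracket -> illegal
(6,7): no bracket -> illegal
(7,1): no bracket -> illegal
(7,2): flips 1 -> legal
(7,3): no bracket -> illegal
(7,5): no bracket -> illegal
(7,6): no bracket -> illegal
(7,7): flips 3 -> legal

Answer: (4,5) (5,4) (6,1) (6,4) (7,2) (7,7)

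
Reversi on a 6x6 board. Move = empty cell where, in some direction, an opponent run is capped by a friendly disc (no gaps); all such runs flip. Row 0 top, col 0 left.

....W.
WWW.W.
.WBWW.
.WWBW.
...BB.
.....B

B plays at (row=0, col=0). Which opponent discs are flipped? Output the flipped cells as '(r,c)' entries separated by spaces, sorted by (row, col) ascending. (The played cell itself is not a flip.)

Dir NW: edge -> no flip
Dir N: edge -> no flip
Dir NE: edge -> no flip
Dir W: edge -> no flip
Dir E: first cell '.' (not opp) -> no flip
Dir SW: edge -> no flip
Dir S: opp run (1,0), next='.' -> no flip
Dir SE: opp run (1,1) capped by B -> flip

Answer: (1,1)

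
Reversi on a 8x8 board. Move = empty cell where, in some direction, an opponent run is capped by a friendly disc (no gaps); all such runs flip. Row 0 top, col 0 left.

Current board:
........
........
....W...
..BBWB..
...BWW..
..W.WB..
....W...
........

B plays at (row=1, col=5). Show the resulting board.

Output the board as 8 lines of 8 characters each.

Answer: ........
.....B..
....B...
..BBWB..
...BWW..
..W.WB..
....W...
........

Derivation:
Place B at (1,5); scan 8 dirs for brackets.
Dir NW: first cell '.' (not opp) -> no flip
Dir N: first cell '.' (not opp) -> no flip
Dir NE: first cell '.' (not opp) -> no flip
Dir W: first cell '.' (not opp) -> no flip
Dir E: first cell '.' (not opp) -> no flip
Dir SW: opp run (2,4) capped by B -> flip
Dir S: first cell '.' (not opp) -> no flip
Dir SE: first cell '.' (not opp) -> no flip
All flips: (2,4)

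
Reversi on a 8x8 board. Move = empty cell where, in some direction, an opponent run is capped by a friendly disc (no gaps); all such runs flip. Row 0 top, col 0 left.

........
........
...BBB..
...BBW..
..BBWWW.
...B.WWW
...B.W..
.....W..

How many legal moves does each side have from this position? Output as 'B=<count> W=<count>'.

Answer: B=6 W=8

Derivation:
-- B to move --
(2,6): flips 2 -> legal
(3,6): flips 1 -> legal
(3,7): no bracket -> illegal
(4,7): flips 3 -> legal
(5,4): flips 1 -> legal
(6,4): no bracket -> illegal
(6,6): flips 2 -> legal
(6,7): flips 2 -> legal
(7,4): no bracket -> illegal
(7,6): no bracket -> illegal
B mobility = 6
-- W to move --
(1,2): flips 2 -> legal
(1,3): flips 1 -> legal
(1,4): flips 2 -> legal
(1,5): flips 1 -> legal
(1,6): no bracket -> illegal
(2,2): flips 1 -> legal
(2,6): no bracket -> illegal
(3,1): no bracket -> illegal
(3,2): flips 2 -> legal
(3,6): no bracket -> illegal
(4,1): flips 2 -> legal
(5,1): no bracket -> illegal
(5,2): no bracket -> illegal
(5,4): no bracket -> illegal
(6,2): flips 1 -> legal
(6,4): no bracket -> illegal
(7,2): no bracket -> illegal
(7,3): no bracket -> illegal
(7,4): no bracket -> illegal
W mobility = 8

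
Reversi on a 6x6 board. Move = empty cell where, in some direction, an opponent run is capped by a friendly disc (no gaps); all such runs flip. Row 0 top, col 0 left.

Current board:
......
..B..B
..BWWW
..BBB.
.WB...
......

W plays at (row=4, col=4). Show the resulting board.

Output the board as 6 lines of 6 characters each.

Answer: ......
..B..B
..BWWW
..BBW.
.WB.W.
......

Derivation:
Place W at (4,4); scan 8 dirs for brackets.
Dir NW: opp run (3,3) (2,2), next='.' -> no flip
Dir N: opp run (3,4) capped by W -> flip
Dir NE: first cell '.' (not opp) -> no flip
Dir W: first cell '.' (not opp) -> no flip
Dir E: first cell '.' (not opp) -> no flip
Dir SW: first cell '.' (not opp) -> no flip
Dir S: first cell '.' (not opp) -> no flip
Dir SE: first cell '.' (not opp) -> no flip
All flips: (3,4)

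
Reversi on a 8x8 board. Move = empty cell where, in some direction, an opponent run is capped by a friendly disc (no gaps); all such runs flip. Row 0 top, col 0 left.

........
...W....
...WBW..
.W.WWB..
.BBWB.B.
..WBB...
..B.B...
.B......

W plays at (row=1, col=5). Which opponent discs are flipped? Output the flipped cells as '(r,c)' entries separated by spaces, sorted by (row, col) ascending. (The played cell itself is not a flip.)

Dir NW: first cell '.' (not opp) -> no flip
Dir N: first cell '.' (not opp) -> no flip
Dir NE: first cell '.' (not opp) -> no flip
Dir W: first cell '.' (not opp) -> no flip
Dir E: first cell '.' (not opp) -> no flip
Dir SW: opp run (2,4) capped by W -> flip
Dir S: first cell 'W' (not opp) -> no flip
Dir SE: first cell '.' (not opp) -> no flip

Answer: (2,4)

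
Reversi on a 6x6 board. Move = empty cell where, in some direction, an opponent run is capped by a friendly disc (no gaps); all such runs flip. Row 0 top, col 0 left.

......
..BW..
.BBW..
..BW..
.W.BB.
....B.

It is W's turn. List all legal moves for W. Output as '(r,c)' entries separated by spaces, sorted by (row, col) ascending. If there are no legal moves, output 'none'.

(0,1): flips 1 -> legal
(0,2): no bracket -> illegal
(0,3): no bracket -> illegal
(1,0): no bracket -> illegal
(1,1): flips 2 -> legal
(2,0): flips 2 -> legal
(3,0): no bracket -> illegal
(3,1): flips 2 -> legal
(3,4): no bracket -> illegal
(3,5): no bracket -> illegal
(4,2): no bracket -> illegal
(4,5): no bracket -> illegal
(5,2): no bracket -> illegal
(5,3): flips 1 -> legal
(5,5): flips 1 -> legal

Answer: (0,1) (1,1) (2,0) (3,1) (5,3) (5,5)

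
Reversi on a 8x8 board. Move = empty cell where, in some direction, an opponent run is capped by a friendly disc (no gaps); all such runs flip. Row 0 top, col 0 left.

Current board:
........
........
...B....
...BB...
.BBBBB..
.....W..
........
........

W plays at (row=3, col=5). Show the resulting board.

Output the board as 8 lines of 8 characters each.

Place W at (3,5); scan 8 dirs for brackets.
Dir NW: first cell '.' (not opp) -> no flip
Dir N: first cell '.' (not opp) -> no flip
Dir NE: first cell '.' (not opp) -> no flip
Dir W: opp run (3,4) (3,3), next='.' -> no flip
Dir E: first cell '.' (not opp) -> no flip
Dir SW: opp run (4,4), next='.' -> no flip
Dir S: opp run (4,5) capped by W -> flip
Dir SE: first cell '.' (not opp) -> no flip
All flips: (4,5)

Answer: ........
........
...B....
...BBW..
.BBBBW..
.....W..
........
........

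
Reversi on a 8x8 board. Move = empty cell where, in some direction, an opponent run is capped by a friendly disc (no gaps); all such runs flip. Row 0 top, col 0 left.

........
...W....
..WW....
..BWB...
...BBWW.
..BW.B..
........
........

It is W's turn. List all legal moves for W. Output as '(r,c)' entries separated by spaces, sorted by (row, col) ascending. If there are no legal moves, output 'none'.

Answer: (3,1) (3,5) (4,1) (4,2) (5,1) (6,4) (6,5) (6,6)

Derivation:
(2,1): no bracket -> illegal
(2,4): no bracket -> illegal
(2,5): no bracket -> illegal
(3,1): flips 1 -> legal
(3,5): flips 2 -> legal
(4,1): flips 1 -> legal
(4,2): flips 3 -> legal
(5,1): flips 1 -> legal
(5,4): no bracket -> illegal
(5,6): no bracket -> illegal
(6,1): no bracket -> illegal
(6,2): no bracket -> illegal
(6,3): no bracket -> illegal
(6,4): flips 1 -> legal
(6,5): flips 1 -> legal
(6,6): flips 2 -> legal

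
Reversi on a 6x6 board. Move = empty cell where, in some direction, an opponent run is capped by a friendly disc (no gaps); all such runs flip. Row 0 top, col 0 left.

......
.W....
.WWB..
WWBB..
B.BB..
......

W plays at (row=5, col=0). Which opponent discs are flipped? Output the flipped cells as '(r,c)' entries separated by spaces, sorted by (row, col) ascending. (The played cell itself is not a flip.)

Answer: (4,0)

Derivation:
Dir NW: edge -> no flip
Dir N: opp run (4,0) capped by W -> flip
Dir NE: first cell '.' (not opp) -> no flip
Dir W: edge -> no flip
Dir E: first cell '.' (not opp) -> no flip
Dir SW: edge -> no flip
Dir S: edge -> no flip
Dir SE: edge -> no flip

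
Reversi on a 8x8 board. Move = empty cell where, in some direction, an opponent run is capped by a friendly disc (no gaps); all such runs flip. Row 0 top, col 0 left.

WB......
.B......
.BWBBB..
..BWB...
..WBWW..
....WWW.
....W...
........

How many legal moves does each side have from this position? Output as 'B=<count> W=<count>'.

-- B to move --
(1,0): no bracket -> illegal
(1,2): flips 1 -> legal
(1,3): no bracket -> illegal
(3,1): no bracket -> illegal
(3,5): no bracket -> illegal
(3,6): no bracket -> illegal
(4,1): flips 1 -> legal
(4,6): flips 2 -> legal
(4,7): no bracket -> illegal
(5,1): flips 2 -> legal
(5,2): flips 1 -> legal
(5,3): no bracket -> illegal
(5,7): no bracket -> illegal
(6,3): no bracket -> illegal
(6,5): flips 1 -> legal
(6,6): flips 4 -> legal
(6,7): flips 2 -> legal
(7,3): no bracket -> illegal
(7,4): flips 3 -> legal
(7,5): no bracket -> illegal
B mobility = 9
-- W to move --
(0,2): flips 1 -> legal
(1,0): flips 3 -> legal
(1,2): flips 2 -> legal
(1,3): flips 1 -> legal
(1,4): flips 2 -> legal
(1,5): flips 1 -> legal
(1,6): no bracket -> illegal
(2,0): flips 1 -> legal
(2,6): flips 3 -> legal
(3,0): no bracket -> illegal
(3,1): flips 1 -> legal
(3,5): flips 1 -> legal
(3,6): no bracket -> illegal
(4,1): no bracket -> illegal
(5,2): no bracket -> illegal
(5,3): flips 1 -> legal
W mobility = 11

Answer: B=9 W=11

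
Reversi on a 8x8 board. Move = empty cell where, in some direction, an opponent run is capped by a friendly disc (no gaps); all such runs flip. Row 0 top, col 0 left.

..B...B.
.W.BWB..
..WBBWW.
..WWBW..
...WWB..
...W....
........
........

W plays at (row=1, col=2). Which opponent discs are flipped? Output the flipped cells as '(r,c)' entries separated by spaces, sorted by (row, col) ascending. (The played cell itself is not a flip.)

Dir NW: first cell '.' (not opp) -> no flip
Dir N: opp run (0,2), next=edge -> no flip
Dir NE: first cell '.' (not opp) -> no flip
Dir W: first cell 'W' (not opp) -> no flip
Dir E: opp run (1,3) capped by W -> flip
Dir SW: first cell '.' (not opp) -> no flip
Dir S: first cell 'W' (not opp) -> no flip
Dir SE: opp run (2,3) (3,4) (4,5), next='.' -> no flip

Answer: (1,3)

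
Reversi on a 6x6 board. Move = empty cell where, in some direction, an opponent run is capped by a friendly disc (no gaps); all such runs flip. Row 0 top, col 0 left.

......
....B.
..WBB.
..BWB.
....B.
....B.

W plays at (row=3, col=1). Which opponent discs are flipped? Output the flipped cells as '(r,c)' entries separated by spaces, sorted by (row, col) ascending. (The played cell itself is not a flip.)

Dir NW: first cell '.' (not opp) -> no flip
Dir N: first cell '.' (not opp) -> no flip
Dir NE: first cell 'W' (not opp) -> no flip
Dir W: first cell '.' (not opp) -> no flip
Dir E: opp run (3,2) capped by W -> flip
Dir SW: first cell '.' (not opp) -> no flip
Dir S: first cell '.' (not opp) -> no flip
Dir SE: first cell '.' (not opp) -> no flip

Answer: (3,2)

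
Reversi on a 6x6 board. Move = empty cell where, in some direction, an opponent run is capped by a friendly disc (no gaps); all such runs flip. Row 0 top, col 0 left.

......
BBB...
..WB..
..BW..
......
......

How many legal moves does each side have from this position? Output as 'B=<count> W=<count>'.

Answer: B=4 W=6

Derivation:
-- B to move --
(1,3): no bracket -> illegal
(2,1): flips 1 -> legal
(2,4): no bracket -> illegal
(3,1): no bracket -> illegal
(3,4): flips 1 -> legal
(4,2): no bracket -> illegal
(4,3): flips 1 -> legal
(4,4): flips 2 -> legal
B mobility = 4
-- W to move --
(0,0): flips 1 -> legal
(0,1): no bracket -> illegal
(0,2): flips 1 -> legal
(0,3): no bracket -> illegal
(1,3): flips 1 -> legal
(1,4): no bracket -> illegal
(2,0): no bracket -> illegal
(2,1): no bracket -> illegal
(2,4): flips 1 -> legal
(3,1): flips 1 -> legal
(3,4): no bracket -> illegal
(4,1): no bracket -> illegal
(4,2): flips 1 -> legal
(4,3): no bracket -> illegal
W mobility = 6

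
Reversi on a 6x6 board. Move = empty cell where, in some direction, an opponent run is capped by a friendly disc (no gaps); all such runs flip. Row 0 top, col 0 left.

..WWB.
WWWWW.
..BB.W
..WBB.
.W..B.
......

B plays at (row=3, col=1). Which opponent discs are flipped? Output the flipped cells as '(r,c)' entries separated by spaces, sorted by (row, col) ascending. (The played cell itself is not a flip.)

Answer: (3,2)

Derivation:
Dir NW: first cell '.' (not opp) -> no flip
Dir N: first cell '.' (not opp) -> no flip
Dir NE: first cell 'B' (not opp) -> no flip
Dir W: first cell '.' (not opp) -> no flip
Dir E: opp run (3,2) capped by B -> flip
Dir SW: first cell '.' (not opp) -> no flip
Dir S: opp run (4,1), next='.' -> no flip
Dir SE: first cell '.' (not opp) -> no flip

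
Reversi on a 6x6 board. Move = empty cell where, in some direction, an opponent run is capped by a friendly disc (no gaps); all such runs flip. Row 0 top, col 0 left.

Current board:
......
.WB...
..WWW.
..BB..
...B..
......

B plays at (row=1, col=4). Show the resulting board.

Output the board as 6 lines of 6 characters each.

Place B at (1,4); scan 8 dirs for brackets.
Dir NW: first cell '.' (not opp) -> no flip
Dir N: first cell '.' (not opp) -> no flip
Dir NE: first cell '.' (not opp) -> no flip
Dir W: first cell '.' (not opp) -> no flip
Dir E: first cell '.' (not opp) -> no flip
Dir SW: opp run (2,3) capped by B -> flip
Dir S: opp run (2,4), next='.' -> no flip
Dir SE: first cell '.' (not opp) -> no flip
All flips: (2,3)

Answer: ......
.WB.B.
..WBW.
..BB..
...B..
......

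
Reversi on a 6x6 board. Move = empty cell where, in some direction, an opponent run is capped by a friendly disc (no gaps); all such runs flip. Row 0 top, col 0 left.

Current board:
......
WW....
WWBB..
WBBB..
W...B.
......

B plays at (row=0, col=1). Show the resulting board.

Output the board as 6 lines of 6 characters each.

Place B at (0,1); scan 8 dirs for brackets.
Dir NW: edge -> no flip
Dir N: edge -> no flip
Dir NE: edge -> no flip
Dir W: first cell '.' (not opp) -> no flip
Dir E: first cell '.' (not opp) -> no flip
Dir SW: opp run (1,0), next=edge -> no flip
Dir S: opp run (1,1) (2,1) capped by B -> flip
Dir SE: first cell '.' (not opp) -> no flip
All flips: (1,1) (2,1)

Answer: .B....
WB....
WBBB..
WBBB..
W...B.
......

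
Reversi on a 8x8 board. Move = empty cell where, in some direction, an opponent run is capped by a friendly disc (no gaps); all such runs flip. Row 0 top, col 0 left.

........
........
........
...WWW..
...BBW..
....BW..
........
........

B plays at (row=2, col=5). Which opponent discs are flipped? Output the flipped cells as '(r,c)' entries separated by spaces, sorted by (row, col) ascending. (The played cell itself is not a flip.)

Dir NW: first cell '.' (not opp) -> no flip
Dir N: first cell '.' (not opp) -> no flip
Dir NE: first cell '.' (not opp) -> no flip
Dir W: first cell '.' (not opp) -> no flip
Dir E: first cell '.' (not opp) -> no flip
Dir SW: opp run (3,4) capped by B -> flip
Dir S: opp run (3,5) (4,5) (5,5), next='.' -> no flip
Dir SE: first cell '.' (not opp) -> no flip

Answer: (3,4)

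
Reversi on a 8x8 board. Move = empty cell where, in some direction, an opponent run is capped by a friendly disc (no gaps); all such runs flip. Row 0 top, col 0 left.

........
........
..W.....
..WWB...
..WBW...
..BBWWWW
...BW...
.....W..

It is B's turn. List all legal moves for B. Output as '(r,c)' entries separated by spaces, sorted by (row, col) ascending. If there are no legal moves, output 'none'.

(1,1): no bracket -> illegal
(1,2): flips 3 -> legal
(1,3): no bracket -> illegal
(2,1): flips 1 -> legal
(2,3): flips 1 -> legal
(2,4): no bracket -> illegal
(3,1): flips 3 -> legal
(3,5): flips 1 -> legal
(4,1): flips 1 -> legal
(4,5): flips 2 -> legal
(4,6): no bracket -> illegal
(4,7): no bracket -> illegal
(5,1): no bracket -> illegal
(6,5): flips 2 -> legal
(6,6): no bracket -> illegal
(6,7): no bracket -> illegal
(7,3): no bracket -> illegal
(7,4): flips 3 -> legal
(7,6): no bracket -> illegal

Answer: (1,2) (2,1) (2,3) (3,1) (3,5) (4,1) (4,5) (6,5) (7,4)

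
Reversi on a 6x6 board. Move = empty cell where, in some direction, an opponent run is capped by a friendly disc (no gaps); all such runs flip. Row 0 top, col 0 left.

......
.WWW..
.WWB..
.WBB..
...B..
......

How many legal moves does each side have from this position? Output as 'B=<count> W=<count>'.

Answer: B=7 W=6

Derivation:
-- B to move --
(0,0): flips 2 -> legal
(0,1): flips 1 -> legal
(0,2): flips 2 -> legal
(0,3): flips 1 -> legal
(0,4): no bracket -> illegal
(1,0): flips 1 -> legal
(1,4): no bracket -> illegal
(2,0): flips 2 -> legal
(2,4): no bracket -> illegal
(3,0): flips 1 -> legal
(4,0): no bracket -> illegal
(4,1): no bracket -> illegal
(4,2): no bracket -> illegal
B mobility = 7
-- W to move --
(1,4): no bracket -> illegal
(2,4): flips 1 -> legal
(3,4): flips 3 -> legal
(4,1): no bracket -> illegal
(4,2): flips 1 -> legal
(4,4): flips 1 -> legal
(5,2): no bracket -> illegal
(5,3): flips 3 -> legal
(5,4): flips 2 -> legal
W mobility = 6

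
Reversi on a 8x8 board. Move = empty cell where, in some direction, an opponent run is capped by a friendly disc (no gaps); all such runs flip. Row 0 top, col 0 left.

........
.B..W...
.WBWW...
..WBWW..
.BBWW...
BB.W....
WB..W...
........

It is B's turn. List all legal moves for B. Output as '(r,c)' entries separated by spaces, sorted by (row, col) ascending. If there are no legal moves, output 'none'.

(0,3): no bracket -> illegal
(0,4): no bracket -> illegal
(0,5): flips 3 -> legal
(1,0): no bracket -> illegal
(1,2): no bracket -> illegal
(1,3): flips 1 -> legal
(1,5): flips 1 -> legal
(2,0): flips 1 -> legal
(2,5): flips 2 -> legal
(2,6): no bracket -> illegal
(3,0): no bracket -> illegal
(3,1): flips 2 -> legal
(3,6): flips 2 -> legal
(4,5): flips 2 -> legal
(4,6): no bracket -> illegal
(5,2): no bracket -> illegal
(5,4): no bracket -> illegal
(5,5): flips 1 -> legal
(6,2): no bracket -> illegal
(6,3): flips 2 -> legal
(6,5): no bracket -> illegal
(7,0): flips 1 -> legal
(7,1): no bracket -> illegal
(7,3): no bracket -> illegal
(7,4): no bracket -> illegal
(7,5): flips 2 -> legal

Answer: (0,5) (1,3) (1,5) (2,0) (2,5) (3,1) (3,6) (4,5) (5,5) (6,3) (7,0) (7,5)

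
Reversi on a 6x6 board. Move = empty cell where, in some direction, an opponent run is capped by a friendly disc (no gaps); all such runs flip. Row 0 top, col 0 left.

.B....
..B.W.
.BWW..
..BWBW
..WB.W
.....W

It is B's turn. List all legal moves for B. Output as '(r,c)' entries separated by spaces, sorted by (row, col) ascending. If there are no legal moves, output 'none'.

Answer: (0,5) (1,3) (2,4) (4,1) (5,2)

Derivation:
(0,3): no bracket -> illegal
(0,4): no bracket -> illegal
(0,5): flips 2 -> legal
(1,1): no bracket -> illegal
(1,3): flips 2 -> legal
(1,5): no bracket -> illegal
(2,4): flips 2 -> legal
(2,5): no bracket -> illegal
(3,1): no bracket -> illegal
(4,1): flips 1 -> legal
(4,4): no bracket -> illegal
(5,1): no bracket -> illegal
(5,2): flips 1 -> legal
(5,3): no bracket -> illegal
(5,4): no bracket -> illegal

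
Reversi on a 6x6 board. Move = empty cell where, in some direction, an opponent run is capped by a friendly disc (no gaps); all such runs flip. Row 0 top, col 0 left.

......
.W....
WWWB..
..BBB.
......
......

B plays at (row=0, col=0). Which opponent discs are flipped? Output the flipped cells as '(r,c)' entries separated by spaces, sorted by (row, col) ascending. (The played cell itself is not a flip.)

Answer: (1,1) (2,2)

Derivation:
Dir NW: edge -> no flip
Dir N: edge -> no flip
Dir NE: edge -> no flip
Dir W: edge -> no flip
Dir E: first cell '.' (not opp) -> no flip
Dir SW: edge -> no flip
Dir S: first cell '.' (not opp) -> no flip
Dir SE: opp run (1,1) (2,2) capped by B -> flip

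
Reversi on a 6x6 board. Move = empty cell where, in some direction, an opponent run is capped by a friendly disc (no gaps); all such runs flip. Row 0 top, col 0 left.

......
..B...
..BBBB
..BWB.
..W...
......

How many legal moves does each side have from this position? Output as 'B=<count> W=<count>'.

Answer: B=4 W=6

Derivation:
-- B to move --
(3,1): no bracket -> illegal
(4,1): no bracket -> illegal
(4,3): flips 1 -> legal
(4,4): flips 1 -> legal
(5,1): flips 2 -> legal
(5,2): flips 1 -> legal
(5,3): no bracket -> illegal
B mobility = 4
-- W to move --
(0,1): no bracket -> illegal
(0,2): flips 3 -> legal
(0,3): no bracket -> illegal
(1,1): flips 1 -> legal
(1,3): flips 1 -> legal
(1,4): no bracket -> illegal
(1,5): flips 1 -> legal
(2,1): no bracket -> illegal
(3,1): flips 1 -> legal
(3,5): flips 1 -> legal
(4,1): no bracket -> illegal
(4,3): no bracket -> illegal
(4,4): no bracket -> illegal
(4,5): no bracket -> illegal
W mobility = 6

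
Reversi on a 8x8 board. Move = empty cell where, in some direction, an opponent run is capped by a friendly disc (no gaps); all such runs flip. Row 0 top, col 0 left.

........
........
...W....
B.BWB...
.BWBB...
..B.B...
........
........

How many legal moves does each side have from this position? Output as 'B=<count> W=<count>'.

-- B to move --
(1,2): flips 1 -> legal
(1,3): flips 2 -> legal
(1,4): flips 1 -> legal
(2,2): flips 1 -> legal
(2,4): no bracket -> illegal
(3,1): no bracket -> illegal
(5,1): no bracket -> illegal
(5,3): no bracket -> illegal
B mobility = 4
-- W to move --
(2,0): no bracket -> illegal
(2,1): no bracket -> illegal
(2,2): flips 1 -> legal
(2,4): no bracket -> illegal
(2,5): no bracket -> illegal
(3,1): flips 1 -> legal
(3,5): flips 1 -> legal
(4,0): flips 1 -> legal
(4,5): flips 3 -> legal
(5,0): flips 2 -> legal
(5,1): no bracket -> illegal
(5,3): flips 1 -> legal
(5,5): flips 1 -> legal
(6,1): no bracket -> illegal
(6,2): flips 1 -> legal
(6,3): no bracket -> illegal
(6,4): no bracket -> illegal
(6,5): no bracket -> illegal
W mobility = 9

Answer: B=4 W=9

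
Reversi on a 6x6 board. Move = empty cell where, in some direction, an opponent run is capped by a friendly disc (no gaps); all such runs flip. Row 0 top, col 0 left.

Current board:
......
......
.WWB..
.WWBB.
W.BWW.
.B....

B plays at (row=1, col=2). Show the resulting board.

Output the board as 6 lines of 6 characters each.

Answer: ......
..B...
.WBB..
.WBBB.
W.BWW.
.B....

Derivation:
Place B at (1,2); scan 8 dirs for brackets.
Dir NW: first cell '.' (not opp) -> no flip
Dir N: first cell '.' (not opp) -> no flip
Dir NE: first cell '.' (not opp) -> no flip
Dir W: first cell '.' (not opp) -> no flip
Dir E: first cell '.' (not opp) -> no flip
Dir SW: opp run (2,1), next='.' -> no flip
Dir S: opp run (2,2) (3,2) capped by B -> flip
Dir SE: first cell 'B' (not opp) -> no flip
All flips: (2,2) (3,2)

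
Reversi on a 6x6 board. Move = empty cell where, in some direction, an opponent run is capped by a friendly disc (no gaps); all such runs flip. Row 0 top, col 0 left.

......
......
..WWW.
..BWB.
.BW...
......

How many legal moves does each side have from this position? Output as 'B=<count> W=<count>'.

Answer: B=4 W=6

Derivation:
-- B to move --
(1,1): no bracket -> illegal
(1,2): flips 2 -> legal
(1,3): no bracket -> illegal
(1,4): flips 2 -> legal
(1,5): no bracket -> illegal
(2,1): no bracket -> illegal
(2,5): no bracket -> illegal
(3,1): no bracket -> illegal
(3,5): no bracket -> illegal
(4,3): flips 1 -> legal
(4,4): no bracket -> illegal
(5,1): no bracket -> illegal
(5,2): flips 1 -> legal
(5,3): no bracket -> illegal
B mobility = 4
-- W to move --
(2,1): no bracket -> illegal
(2,5): no bracket -> illegal
(3,0): no bracket -> illegal
(3,1): flips 1 -> legal
(3,5): flips 1 -> legal
(4,0): flips 1 -> legal
(4,3): no bracket -> illegal
(4,4): flips 1 -> legal
(4,5): flips 1 -> legal
(5,0): flips 2 -> legal
(5,1): no bracket -> illegal
(5,2): no bracket -> illegal
W mobility = 6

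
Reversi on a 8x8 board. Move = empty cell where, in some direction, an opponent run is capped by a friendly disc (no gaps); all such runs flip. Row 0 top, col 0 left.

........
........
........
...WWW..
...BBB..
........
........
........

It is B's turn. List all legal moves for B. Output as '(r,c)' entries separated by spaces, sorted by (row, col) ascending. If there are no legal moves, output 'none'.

(2,2): flips 1 -> legal
(2,3): flips 2 -> legal
(2,4): flips 1 -> legal
(2,5): flips 2 -> legal
(2,6): flips 1 -> legal
(3,2): no bracket -> illegal
(3,6): no bracket -> illegal
(4,2): no bracket -> illegal
(4,6): no bracket -> illegal

Answer: (2,2) (2,3) (2,4) (2,5) (2,6)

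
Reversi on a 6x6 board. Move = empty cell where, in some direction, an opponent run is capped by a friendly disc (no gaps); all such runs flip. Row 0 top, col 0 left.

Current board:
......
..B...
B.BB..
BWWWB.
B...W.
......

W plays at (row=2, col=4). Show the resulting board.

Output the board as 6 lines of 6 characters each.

Place W at (2,4); scan 8 dirs for brackets.
Dir NW: first cell '.' (not opp) -> no flip
Dir N: first cell '.' (not opp) -> no flip
Dir NE: first cell '.' (not opp) -> no flip
Dir W: opp run (2,3) (2,2), next='.' -> no flip
Dir E: first cell '.' (not opp) -> no flip
Dir SW: first cell 'W' (not opp) -> no flip
Dir S: opp run (3,4) capped by W -> flip
Dir SE: first cell '.' (not opp) -> no flip
All flips: (3,4)

Answer: ......
..B...
B.BBW.
BWWWW.
B...W.
......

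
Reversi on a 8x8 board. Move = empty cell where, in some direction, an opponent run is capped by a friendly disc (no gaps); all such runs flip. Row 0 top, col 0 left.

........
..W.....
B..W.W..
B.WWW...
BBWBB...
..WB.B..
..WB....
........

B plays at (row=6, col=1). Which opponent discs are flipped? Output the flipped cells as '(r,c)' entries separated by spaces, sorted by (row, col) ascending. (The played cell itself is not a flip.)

Dir NW: first cell '.' (not opp) -> no flip
Dir N: first cell '.' (not opp) -> no flip
Dir NE: opp run (5,2) capped by B -> flip
Dir W: first cell '.' (not opp) -> no flip
Dir E: opp run (6,2) capped by B -> flip
Dir SW: first cell '.' (not opp) -> no flip
Dir S: first cell '.' (not opp) -> no flip
Dir SE: first cell '.' (not opp) -> no flip

Answer: (5,2) (6,2)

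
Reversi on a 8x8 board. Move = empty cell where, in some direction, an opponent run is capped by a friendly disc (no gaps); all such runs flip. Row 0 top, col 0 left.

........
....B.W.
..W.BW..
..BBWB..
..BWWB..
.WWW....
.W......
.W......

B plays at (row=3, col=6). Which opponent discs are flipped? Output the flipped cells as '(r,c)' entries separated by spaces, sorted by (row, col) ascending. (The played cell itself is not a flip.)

Answer: (2,5)

Derivation:
Dir NW: opp run (2,5) capped by B -> flip
Dir N: first cell '.' (not opp) -> no flip
Dir NE: first cell '.' (not opp) -> no flip
Dir W: first cell 'B' (not opp) -> no flip
Dir E: first cell '.' (not opp) -> no flip
Dir SW: first cell 'B' (not opp) -> no flip
Dir S: first cell '.' (not opp) -> no flip
Dir SE: first cell '.' (not opp) -> no flip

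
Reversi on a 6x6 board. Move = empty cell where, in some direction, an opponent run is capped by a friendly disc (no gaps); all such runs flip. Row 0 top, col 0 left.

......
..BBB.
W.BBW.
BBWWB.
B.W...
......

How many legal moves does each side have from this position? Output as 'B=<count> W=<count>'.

Answer: B=8 W=9

Derivation:
-- B to move --
(1,0): flips 1 -> legal
(1,1): no bracket -> illegal
(1,5): no bracket -> illegal
(2,1): no bracket -> illegal
(2,5): flips 1 -> legal
(3,5): flips 1 -> legal
(4,1): flips 1 -> legal
(4,3): flips 1 -> legal
(4,4): flips 1 -> legal
(5,1): no bracket -> illegal
(5,2): flips 2 -> legal
(5,3): flips 1 -> legal
B mobility = 8
-- W to move --
(0,1): no bracket -> illegal
(0,2): flips 3 -> legal
(0,3): flips 2 -> legal
(0,4): flips 1 -> legal
(0,5): flips 2 -> legal
(1,1): flips 1 -> legal
(1,5): no bracket -> illegal
(2,1): flips 2 -> legal
(2,5): no bracket -> illegal
(3,5): flips 1 -> legal
(4,1): no bracket -> illegal
(4,3): no bracket -> illegal
(4,4): flips 1 -> legal
(4,5): no bracket -> illegal
(5,0): flips 2 -> legal
(5,1): no bracket -> illegal
W mobility = 9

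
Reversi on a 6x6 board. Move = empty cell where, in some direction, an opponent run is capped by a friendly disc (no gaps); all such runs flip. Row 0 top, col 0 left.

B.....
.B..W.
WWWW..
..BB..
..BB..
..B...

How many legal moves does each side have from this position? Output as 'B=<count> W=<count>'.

-- B to move --
(0,3): no bracket -> illegal
(0,4): no bracket -> illegal
(0,5): flips 2 -> legal
(1,0): flips 1 -> legal
(1,2): flips 1 -> legal
(1,3): flips 1 -> legal
(1,5): no bracket -> illegal
(2,4): no bracket -> illegal
(2,5): no bracket -> illegal
(3,0): no bracket -> illegal
(3,1): flips 1 -> legal
(3,4): no bracket -> illegal
B mobility = 5
-- W to move --
(0,1): flips 1 -> legal
(0,2): flips 1 -> legal
(1,0): no bracket -> illegal
(1,2): no bracket -> illegal
(2,4): no bracket -> illegal
(3,1): no bracket -> illegal
(3,4): no bracket -> illegal
(4,1): flips 1 -> legal
(4,4): flips 1 -> legal
(5,1): no bracket -> illegal
(5,3): flips 2 -> legal
(5,4): flips 2 -> legal
W mobility = 6

Answer: B=5 W=6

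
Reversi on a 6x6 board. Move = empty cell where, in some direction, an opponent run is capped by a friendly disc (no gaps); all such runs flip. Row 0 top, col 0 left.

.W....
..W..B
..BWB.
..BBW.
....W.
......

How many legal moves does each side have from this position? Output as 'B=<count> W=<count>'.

Answer: B=6 W=8

Derivation:
-- B to move --
(0,0): no bracket -> illegal
(0,2): flips 1 -> legal
(0,3): no bracket -> illegal
(1,0): no bracket -> illegal
(1,1): no bracket -> illegal
(1,3): flips 1 -> legal
(1,4): flips 1 -> legal
(2,1): no bracket -> illegal
(2,5): no bracket -> illegal
(3,5): flips 1 -> legal
(4,3): no bracket -> illegal
(4,5): no bracket -> illegal
(5,3): no bracket -> illegal
(5,4): flips 2 -> legal
(5,5): flips 1 -> legal
B mobility = 6
-- W to move --
(0,4): no bracket -> illegal
(0,5): no bracket -> illegal
(1,1): flips 2 -> legal
(1,3): no bracket -> illegal
(1,4): flips 1 -> legal
(2,1): flips 1 -> legal
(2,5): flips 1 -> legal
(3,1): flips 2 -> legal
(3,5): no bracket -> illegal
(4,1): flips 1 -> legal
(4,2): flips 2 -> legal
(4,3): flips 1 -> legal
W mobility = 8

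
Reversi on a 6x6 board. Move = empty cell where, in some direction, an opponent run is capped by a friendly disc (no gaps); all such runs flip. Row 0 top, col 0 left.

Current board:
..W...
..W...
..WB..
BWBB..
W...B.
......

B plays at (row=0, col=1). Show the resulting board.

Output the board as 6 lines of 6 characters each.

Place B at (0,1); scan 8 dirs for brackets.
Dir NW: edge -> no flip
Dir N: edge -> no flip
Dir NE: edge -> no flip
Dir W: first cell '.' (not opp) -> no flip
Dir E: opp run (0,2), next='.' -> no flip
Dir SW: first cell '.' (not opp) -> no flip
Dir S: first cell '.' (not opp) -> no flip
Dir SE: opp run (1,2) capped by B -> flip
All flips: (1,2)

Answer: .BW...
..B...
..WB..
BWBB..
W...B.
......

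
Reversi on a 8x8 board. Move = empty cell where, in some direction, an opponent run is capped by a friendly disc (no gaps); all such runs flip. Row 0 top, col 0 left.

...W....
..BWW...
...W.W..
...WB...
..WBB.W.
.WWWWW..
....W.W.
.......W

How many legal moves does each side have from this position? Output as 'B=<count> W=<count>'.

Answer: B=10 W=7

Derivation:
-- B to move --
(0,2): no bracket -> illegal
(0,4): no bracket -> illegal
(0,5): no bracket -> illegal
(1,5): flips 2 -> legal
(1,6): flips 1 -> legal
(2,2): flips 1 -> legal
(2,4): no bracket -> illegal
(2,6): no bracket -> illegal
(3,1): no bracket -> illegal
(3,2): flips 1 -> legal
(3,5): no bracket -> illegal
(3,6): no bracket -> illegal
(3,7): no bracket -> illegal
(4,0): no bracket -> illegal
(4,1): flips 1 -> legal
(4,5): no bracket -> illegal
(4,7): no bracket -> illegal
(5,0): no bracket -> illegal
(5,6): no bracket -> illegal
(5,7): no bracket -> illegal
(6,0): no bracket -> illegal
(6,1): flips 1 -> legal
(6,2): flips 1 -> legal
(6,3): flips 1 -> legal
(6,5): flips 1 -> legal
(6,7): no bracket -> illegal
(7,3): no bracket -> illegal
(7,4): flips 2 -> legal
(7,5): no bracket -> illegal
(7,6): no bracket -> illegal
B mobility = 10
-- W to move --
(0,1): flips 1 -> legal
(0,2): no bracket -> illegal
(1,1): flips 1 -> legal
(2,1): flips 1 -> legal
(2,2): no bracket -> illegal
(2,4): flips 2 -> legal
(3,2): flips 1 -> legal
(3,5): flips 2 -> legal
(4,5): flips 3 -> legal
W mobility = 7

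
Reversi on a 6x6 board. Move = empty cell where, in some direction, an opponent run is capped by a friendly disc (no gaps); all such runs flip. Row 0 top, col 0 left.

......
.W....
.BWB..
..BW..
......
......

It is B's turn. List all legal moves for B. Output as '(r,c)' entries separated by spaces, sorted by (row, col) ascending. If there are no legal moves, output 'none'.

Answer: (0,1) (1,2) (3,4) (4,3)

Derivation:
(0,0): no bracket -> illegal
(0,1): flips 1 -> legal
(0,2): no bracket -> illegal
(1,0): no bracket -> illegal
(1,2): flips 1 -> legal
(1,3): no bracket -> illegal
(2,0): no bracket -> illegal
(2,4): no bracket -> illegal
(3,1): no bracket -> illegal
(3,4): flips 1 -> legal
(4,2): no bracket -> illegal
(4,3): flips 1 -> legal
(4,4): no bracket -> illegal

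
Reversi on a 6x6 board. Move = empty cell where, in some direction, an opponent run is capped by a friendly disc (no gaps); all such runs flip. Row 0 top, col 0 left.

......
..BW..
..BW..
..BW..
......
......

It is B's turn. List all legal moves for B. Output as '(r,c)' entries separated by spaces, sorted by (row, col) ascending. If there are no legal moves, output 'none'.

Answer: (0,4) (1,4) (2,4) (3,4) (4,4)

Derivation:
(0,2): no bracket -> illegal
(0,3): no bracket -> illegal
(0,4): flips 1 -> legal
(1,4): flips 2 -> legal
(2,4): flips 1 -> legal
(3,4): flips 2 -> legal
(4,2): no bracket -> illegal
(4,3): no bracket -> illegal
(4,4): flips 1 -> legal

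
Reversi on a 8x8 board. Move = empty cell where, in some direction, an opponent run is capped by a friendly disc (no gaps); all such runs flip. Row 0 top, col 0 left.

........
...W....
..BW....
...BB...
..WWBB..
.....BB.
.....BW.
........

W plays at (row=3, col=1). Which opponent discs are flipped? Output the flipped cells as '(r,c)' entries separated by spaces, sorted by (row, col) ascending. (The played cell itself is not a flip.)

Dir NW: first cell '.' (not opp) -> no flip
Dir N: first cell '.' (not opp) -> no flip
Dir NE: opp run (2,2) capped by W -> flip
Dir W: first cell '.' (not opp) -> no flip
Dir E: first cell '.' (not opp) -> no flip
Dir SW: first cell '.' (not opp) -> no flip
Dir S: first cell '.' (not opp) -> no flip
Dir SE: first cell 'W' (not opp) -> no flip

Answer: (2,2)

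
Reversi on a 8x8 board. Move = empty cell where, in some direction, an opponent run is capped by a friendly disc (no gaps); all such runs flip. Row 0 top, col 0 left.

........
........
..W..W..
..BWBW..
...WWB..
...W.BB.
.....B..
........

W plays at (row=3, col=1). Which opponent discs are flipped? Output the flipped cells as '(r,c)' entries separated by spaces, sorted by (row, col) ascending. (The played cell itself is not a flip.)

Dir NW: first cell '.' (not opp) -> no flip
Dir N: first cell '.' (not opp) -> no flip
Dir NE: first cell 'W' (not opp) -> no flip
Dir W: first cell '.' (not opp) -> no flip
Dir E: opp run (3,2) capped by W -> flip
Dir SW: first cell '.' (not opp) -> no flip
Dir S: first cell '.' (not opp) -> no flip
Dir SE: first cell '.' (not opp) -> no flip

Answer: (3,2)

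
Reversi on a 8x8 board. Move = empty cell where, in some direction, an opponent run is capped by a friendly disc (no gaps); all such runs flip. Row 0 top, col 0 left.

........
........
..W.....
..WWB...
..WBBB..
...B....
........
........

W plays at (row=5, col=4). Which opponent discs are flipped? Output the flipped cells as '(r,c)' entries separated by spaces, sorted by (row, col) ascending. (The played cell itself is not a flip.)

Dir NW: opp run (4,3) capped by W -> flip
Dir N: opp run (4,4) (3,4), next='.' -> no flip
Dir NE: opp run (4,5), next='.' -> no flip
Dir W: opp run (5,3), next='.' -> no flip
Dir E: first cell '.' (not opp) -> no flip
Dir SW: first cell '.' (not opp) -> no flip
Dir S: first cell '.' (not opp) -> no flip
Dir SE: first cell '.' (not opp) -> no flip

Answer: (4,3)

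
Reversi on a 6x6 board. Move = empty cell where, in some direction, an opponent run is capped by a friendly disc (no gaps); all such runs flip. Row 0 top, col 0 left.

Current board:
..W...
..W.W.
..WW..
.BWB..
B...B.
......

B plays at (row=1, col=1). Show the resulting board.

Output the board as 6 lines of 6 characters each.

Answer: ..W...
.BW.W.
..BW..
.BWB..
B...B.
......

Derivation:
Place B at (1,1); scan 8 dirs for brackets.
Dir NW: first cell '.' (not opp) -> no flip
Dir N: first cell '.' (not opp) -> no flip
Dir NE: opp run (0,2), next=edge -> no flip
Dir W: first cell '.' (not opp) -> no flip
Dir E: opp run (1,2), next='.' -> no flip
Dir SW: first cell '.' (not opp) -> no flip
Dir S: first cell '.' (not opp) -> no flip
Dir SE: opp run (2,2) capped by B -> flip
All flips: (2,2)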